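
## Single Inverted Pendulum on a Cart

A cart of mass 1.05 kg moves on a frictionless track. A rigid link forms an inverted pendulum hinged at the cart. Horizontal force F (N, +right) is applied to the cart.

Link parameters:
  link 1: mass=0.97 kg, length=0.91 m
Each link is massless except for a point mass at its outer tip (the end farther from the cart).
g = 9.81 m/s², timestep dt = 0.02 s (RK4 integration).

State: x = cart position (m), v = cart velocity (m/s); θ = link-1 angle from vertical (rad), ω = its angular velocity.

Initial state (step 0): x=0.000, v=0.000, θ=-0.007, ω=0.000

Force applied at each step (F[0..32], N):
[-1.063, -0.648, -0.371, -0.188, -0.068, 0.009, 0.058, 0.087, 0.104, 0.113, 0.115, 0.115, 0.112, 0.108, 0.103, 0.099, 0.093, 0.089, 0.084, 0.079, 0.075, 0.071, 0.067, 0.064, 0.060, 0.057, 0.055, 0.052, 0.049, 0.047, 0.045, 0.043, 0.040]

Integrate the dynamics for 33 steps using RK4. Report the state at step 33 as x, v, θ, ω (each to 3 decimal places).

apply F[0]=-1.063 → step 1: x=-0.000, v=-0.019, θ=-0.007, ω=0.019
apply F[1]=-0.648 → step 2: x=-0.001, v=-0.030, θ=-0.006, ω=0.030
apply F[2]=-0.371 → step 3: x=-0.001, v=-0.036, θ=-0.006, ω=0.035
apply F[3]=-0.188 → step 4: x=-0.002, v=-0.039, θ=-0.005, ω=0.037
apply F[4]=-0.068 → step 5: x=-0.003, v=-0.039, θ=-0.004, ω=0.037
apply F[5]=+0.009 → step 6: x=-0.004, v=-0.038, θ=-0.003, ω=0.035
apply F[6]=+0.058 → step 7: x=-0.004, v=-0.037, θ=-0.003, ω=0.032
apply F[7]=+0.087 → step 8: x=-0.005, v=-0.035, θ=-0.002, ω=0.030
apply F[8]=+0.104 → step 9: x=-0.006, v=-0.032, θ=-0.002, ω=0.027
apply F[9]=+0.113 → step 10: x=-0.006, v=-0.030, θ=-0.001, ω=0.024
apply F[10]=+0.115 → step 11: x=-0.007, v=-0.027, θ=-0.001, ω=0.021
apply F[11]=+0.115 → step 12: x=-0.007, v=-0.025, θ=-0.000, ω=0.018
apply F[12]=+0.112 → step 13: x=-0.008, v=-0.023, θ=0.000, ω=0.016
apply F[13]=+0.108 → step 14: x=-0.008, v=-0.021, θ=0.000, ω=0.014
apply F[14]=+0.103 → step 15: x=-0.009, v=-0.019, θ=0.001, ω=0.012
apply F[15]=+0.099 → step 16: x=-0.009, v=-0.017, θ=0.001, ω=0.010
apply F[16]=+0.093 → step 17: x=-0.010, v=-0.016, θ=0.001, ω=0.009
apply F[17]=+0.089 → step 18: x=-0.010, v=-0.014, θ=0.001, ω=0.007
apply F[18]=+0.084 → step 19: x=-0.010, v=-0.013, θ=0.001, ω=0.006
apply F[19]=+0.079 → step 20: x=-0.010, v=-0.012, θ=0.001, ω=0.005
apply F[20]=+0.075 → step 21: x=-0.011, v=-0.011, θ=0.002, ω=0.004
apply F[21]=+0.071 → step 22: x=-0.011, v=-0.009, θ=0.002, ω=0.003
apply F[22]=+0.067 → step 23: x=-0.011, v=-0.008, θ=0.002, ω=0.002
apply F[23]=+0.064 → step 24: x=-0.011, v=-0.008, θ=0.002, ω=0.002
apply F[24]=+0.060 → step 25: x=-0.011, v=-0.007, θ=0.002, ω=0.001
apply F[25]=+0.057 → step 26: x=-0.011, v=-0.006, θ=0.002, ω=0.001
apply F[26]=+0.055 → step 27: x=-0.011, v=-0.005, θ=0.002, ω=0.000
apply F[27]=+0.052 → step 28: x=-0.012, v=-0.005, θ=0.002, ω=-0.000
apply F[28]=+0.049 → step 29: x=-0.012, v=-0.004, θ=0.002, ω=-0.001
apply F[29]=+0.047 → step 30: x=-0.012, v=-0.003, θ=0.002, ω=-0.001
apply F[30]=+0.045 → step 31: x=-0.012, v=-0.003, θ=0.002, ω=-0.001
apply F[31]=+0.043 → step 32: x=-0.012, v=-0.002, θ=0.002, ω=-0.001
apply F[32]=+0.040 → step 33: x=-0.012, v=-0.002, θ=0.002, ω=-0.001

Answer: x=-0.012, v=-0.002, θ=0.002, ω=-0.001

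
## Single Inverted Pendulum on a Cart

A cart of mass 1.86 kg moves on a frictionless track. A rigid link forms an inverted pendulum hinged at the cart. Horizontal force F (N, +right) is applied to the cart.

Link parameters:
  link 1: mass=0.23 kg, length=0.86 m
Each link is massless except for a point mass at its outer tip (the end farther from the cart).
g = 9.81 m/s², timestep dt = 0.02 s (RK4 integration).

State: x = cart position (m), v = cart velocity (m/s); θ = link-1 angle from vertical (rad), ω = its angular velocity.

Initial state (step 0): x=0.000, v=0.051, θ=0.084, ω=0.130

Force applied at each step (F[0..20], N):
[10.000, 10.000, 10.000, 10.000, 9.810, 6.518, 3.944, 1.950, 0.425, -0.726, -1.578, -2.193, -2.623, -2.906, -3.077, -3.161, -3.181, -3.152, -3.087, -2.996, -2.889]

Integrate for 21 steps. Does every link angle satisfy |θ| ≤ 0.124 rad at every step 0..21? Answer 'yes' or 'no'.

Answer: yes

Derivation:
apply F[0]=+10.000 → step 1: x=0.002, v=0.156, θ=0.086, ω=0.027
apply F[1]=+10.000 → step 2: x=0.006, v=0.262, θ=0.085, ω=-0.075
apply F[2]=+10.000 → step 3: x=0.013, v=0.367, θ=0.083, ω=-0.178
apply F[3]=+10.000 → step 4: x=0.021, v=0.473, θ=0.078, ω=-0.282
apply F[4]=+9.810 → step 5: x=0.031, v=0.576, θ=0.071, ω=-0.385
apply F[5]=+6.518 → step 6: x=0.044, v=0.645, θ=0.063, ω=-0.449
apply F[6]=+3.944 → step 7: x=0.057, v=0.686, θ=0.054, ω=-0.484
apply F[7]=+1.950 → step 8: x=0.071, v=0.706, θ=0.044, ω=-0.496
apply F[8]=+0.425 → step 9: x=0.085, v=0.709, θ=0.034, ω=-0.491
apply F[9]=-0.726 → step 10: x=0.099, v=0.701, θ=0.024, ω=-0.475
apply F[10]=-1.578 → step 11: x=0.113, v=0.683, θ=0.015, ω=-0.450
apply F[11]=-2.193 → step 12: x=0.126, v=0.659, θ=0.006, ω=-0.420
apply F[12]=-2.623 → step 13: x=0.139, v=0.631, θ=-0.002, ω=-0.386
apply F[13]=-2.906 → step 14: x=0.152, v=0.600, θ=-0.009, ω=-0.351
apply F[14]=-3.077 → step 15: x=0.163, v=0.567, θ=-0.016, ω=-0.316
apply F[15]=-3.161 → step 16: x=0.174, v=0.534, θ=-0.022, ω=-0.281
apply F[16]=-3.181 → step 17: x=0.185, v=0.500, θ=-0.027, ω=-0.248
apply F[17]=-3.152 → step 18: x=0.194, v=0.467, θ=-0.032, ω=-0.216
apply F[18]=-3.087 → step 19: x=0.203, v=0.435, θ=-0.036, ω=-0.186
apply F[19]=-2.996 → step 20: x=0.212, v=0.403, θ=-0.039, ω=-0.158
apply F[20]=-2.889 → step 21: x=0.219, v=0.373, θ=-0.042, ω=-0.132
Max |angle| over trajectory = 0.086 rad; bound = 0.124 → within bound.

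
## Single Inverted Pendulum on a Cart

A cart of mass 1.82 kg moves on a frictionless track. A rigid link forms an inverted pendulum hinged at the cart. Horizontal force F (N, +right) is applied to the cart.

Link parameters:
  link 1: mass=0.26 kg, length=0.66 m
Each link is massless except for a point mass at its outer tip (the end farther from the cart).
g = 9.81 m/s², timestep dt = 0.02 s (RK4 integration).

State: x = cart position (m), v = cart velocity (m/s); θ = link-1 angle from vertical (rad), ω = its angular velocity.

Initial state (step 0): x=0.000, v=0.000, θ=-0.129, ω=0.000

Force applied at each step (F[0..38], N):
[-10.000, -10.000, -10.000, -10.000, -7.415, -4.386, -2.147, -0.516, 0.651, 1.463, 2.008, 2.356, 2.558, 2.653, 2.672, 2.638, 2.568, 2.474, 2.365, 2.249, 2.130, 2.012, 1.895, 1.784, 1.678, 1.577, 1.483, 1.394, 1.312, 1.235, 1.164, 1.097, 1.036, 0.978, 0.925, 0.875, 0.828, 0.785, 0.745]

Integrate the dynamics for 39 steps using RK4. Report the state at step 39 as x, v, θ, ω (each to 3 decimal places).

Answer: x=-0.213, v=-0.024, θ=0.032, ω=-0.043

Derivation:
apply F[0]=-10.000 → step 1: x=-0.001, v=-0.106, θ=-0.128, ω=0.121
apply F[1]=-10.000 → step 2: x=-0.004, v=-0.212, θ=-0.124, ω=0.243
apply F[2]=-10.000 → step 3: x=-0.010, v=-0.319, θ=-0.118, ω=0.367
apply F[3]=-10.000 → step 4: x=-0.017, v=-0.425, θ=-0.109, ω=0.494
apply F[4]=-7.415 → step 5: x=-0.026, v=-0.504, θ=-0.099, ω=0.581
apply F[5]=-4.386 → step 6: x=-0.037, v=-0.549, θ=-0.087, ω=0.623
apply F[6]=-2.147 → step 7: x=-0.048, v=-0.571, θ=-0.074, ω=0.631
apply F[7]=-0.516 → step 8: x=-0.059, v=-0.574, θ=-0.062, ω=0.617
apply F[8]=+0.651 → step 9: x=-0.071, v=-0.566, θ=-0.050, ω=0.587
apply F[9]=+1.463 → step 10: x=-0.082, v=-0.549, θ=-0.038, ω=0.548
apply F[10]=+2.008 → step 11: x=-0.093, v=-0.526, θ=-0.028, ω=0.503
apply F[11]=+2.356 → step 12: x=-0.103, v=-0.499, θ=-0.018, ω=0.456
apply F[12]=+2.558 → step 13: x=-0.113, v=-0.471, θ=-0.010, ω=0.409
apply F[13]=+2.653 → step 14: x=-0.122, v=-0.441, θ=-0.002, ω=0.363
apply F[14]=+2.672 → step 15: x=-0.130, v=-0.412, θ=0.005, ω=0.319
apply F[15]=+2.638 → step 16: x=-0.138, v=-0.383, θ=0.011, ω=0.278
apply F[16]=+2.568 → step 17: x=-0.146, v=-0.355, θ=0.016, ω=0.240
apply F[17]=+2.474 → step 18: x=-0.153, v=-0.329, θ=0.021, ω=0.205
apply F[18]=+2.365 → step 19: x=-0.159, v=-0.303, θ=0.024, ω=0.173
apply F[19]=+2.249 → step 20: x=-0.165, v=-0.279, θ=0.028, ω=0.145
apply F[20]=+2.130 → step 21: x=-0.170, v=-0.257, θ=0.030, ω=0.119
apply F[21]=+2.012 → step 22: x=-0.175, v=-0.235, θ=0.032, ω=0.096
apply F[22]=+1.895 → step 23: x=-0.179, v=-0.216, θ=0.034, ω=0.076
apply F[23]=+1.784 → step 24: x=-0.184, v=-0.197, θ=0.035, ω=0.058
apply F[24]=+1.678 → step 25: x=-0.187, v=-0.180, θ=0.036, ω=0.042
apply F[25]=+1.577 → step 26: x=-0.191, v=-0.163, θ=0.037, ω=0.029
apply F[26]=+1.483 → step 27: x=-0.194, v=-0.148, θ=0.038, ω=0.017
apply F[27]=+1.394 → step 28: x=-0.197, v=-0.134, θ=0.038, ω=0.006
apply F[28]=+1.312 → step 29: x=-0.199, v=-0.120, θ=0.038, ω=-0.003
apply F[29]=+1.235 → step 30: x=-0.202, v=-0.108, θ=0.038, ω=-0.010
apply F[30]=+1.164 → step 31: x=-0.204, v=-0.096, θ=0.037, ω=-0.017
apply F[31]=+1.097 → step 32: x=-0.205, v=-0.085, θ=0.037, ω=-0.023
apply F[32]=+1.036 → step 33: x=-0.207, v=-0.075, θ=0.037, ω=-0.027
apply F[33]=+0.978 → step 34: x=-0.208, v=-0.065, θ=0.036, ω=-0.031
apply F[34]=+0.925 → step 35: x=-0.210, v=-0.056, θ=0.035, ω=-0.035
apply F[35]=+0.875 → step 36: x=-0.211, v=-0.047, θ=0.035, ω=-0.037
apply F[36]=+0.828 → step 37: x=-0.211, v=-0.039, θ=0.034, ω=-0.040
apply F[37]=+0.785 → step 38: x=-0.212, v=-0.031, θ=0.033, ω=-0.041
apply F[38]=+0.745 → step 39: x=-0.213, v=-0.024, θ=0.032, ω=-0.043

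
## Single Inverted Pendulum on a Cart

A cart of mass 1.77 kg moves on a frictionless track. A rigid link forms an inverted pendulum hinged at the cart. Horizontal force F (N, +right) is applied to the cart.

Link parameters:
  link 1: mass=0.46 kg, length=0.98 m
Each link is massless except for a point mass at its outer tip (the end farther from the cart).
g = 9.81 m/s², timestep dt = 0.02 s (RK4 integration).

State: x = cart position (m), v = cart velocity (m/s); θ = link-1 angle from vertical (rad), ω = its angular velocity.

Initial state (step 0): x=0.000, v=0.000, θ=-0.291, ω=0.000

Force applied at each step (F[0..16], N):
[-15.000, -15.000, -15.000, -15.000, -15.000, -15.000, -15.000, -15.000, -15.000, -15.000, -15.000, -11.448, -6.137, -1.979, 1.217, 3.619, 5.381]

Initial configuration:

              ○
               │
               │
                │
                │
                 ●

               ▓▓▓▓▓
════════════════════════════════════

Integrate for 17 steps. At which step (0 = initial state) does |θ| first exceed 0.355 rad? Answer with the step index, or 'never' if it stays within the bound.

apply F[0]=-15.000 → step 1: x=-0.002, v=-0.152, θ=-0.290, ω=0.091
apply F[1]=-15.000 → step 2: x=-0.006, v=-0.305, θ=-0.287, ω=0.183
apply F[2]=-15.000 → step 3: x=-0.014, v=-0.457, θ=-0.283, ω=0.277
apply F[3]=-15.000 → step 4: x=-0.024, v=-0.610, θ=-0.276, ω=0.372
apply F[4]=-15.000 → step 5: x=-0.038, v=-0.764, θ=-0.268, ω=0.469
apply F[5]=-15.000 → step 6: x=-0.055, v=-0.918, θ=-0.257, ω=0.569
apply F[6]=-15.000 → step 7: x=-0.075, v=-1.074, θ=-0.245, ω=0.672
apply F[7]=-15.000 → step 8: x=-0.098, v=-1.230, θ=-0.231, ω=0.780
apply F[8]=-15.000 → step 9: x=-0.124, v=-1.387, θ=-0.214, ω=0.892
apply F[9]=-15.000 → step 10: x=-0.153, v=-1.546, θ=-0.195, ω=1.010
apply F[10]=-15.000 → step 11: x=-0.186, v=-1.706, θ=-0.173, ω=1.134
apply F[11]=-11.448 → step 12: x=-0.221, v=-1.827, θ=-0.150, ω=1.224
apply F[12]=-6.137 → step 13: x=-0.258, v=-1.890, θ=-0.125, ω=1.261
apply F[13]=-1.979 → step 14: x=-0.296, v=-1.908, θ=-0.100, ω=1.256
apply F[14]=+1.217 → step 15: x=-0.334, v=-1.890, θ=-0.075, ω=1.221
apply F[15]=+3.619 → step 16: x=-0.372, v=-1.847, θ=-0.051, ω=1.164
apply F[16]=+5.381 → step 17: x=-0.408, v=-1.784, θ=-0.029, ω=1.092
max |θ| = 0.291 ≤ 0.355 over all 18 states.

Answer: never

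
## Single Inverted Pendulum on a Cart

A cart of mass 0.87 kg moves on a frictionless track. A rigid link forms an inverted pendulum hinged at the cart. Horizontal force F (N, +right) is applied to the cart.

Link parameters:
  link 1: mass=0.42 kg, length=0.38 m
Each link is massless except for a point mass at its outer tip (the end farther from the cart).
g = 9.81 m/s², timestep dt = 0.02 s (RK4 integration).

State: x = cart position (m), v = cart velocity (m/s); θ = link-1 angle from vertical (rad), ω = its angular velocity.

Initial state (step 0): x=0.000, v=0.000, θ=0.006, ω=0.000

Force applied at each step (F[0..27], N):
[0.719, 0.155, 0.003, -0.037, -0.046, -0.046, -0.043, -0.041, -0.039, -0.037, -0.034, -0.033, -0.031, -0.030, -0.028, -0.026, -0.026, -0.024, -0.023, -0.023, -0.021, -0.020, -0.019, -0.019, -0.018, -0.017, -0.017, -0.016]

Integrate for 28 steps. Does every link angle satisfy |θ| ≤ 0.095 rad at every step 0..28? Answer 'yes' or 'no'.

Answer: yes

Derivation:
apply F[0]=+0.719 → step 1: x=0.000, v=0.016, θ=0.006, ω=-0.039
apply F[1]=+0.155 → step 2: x=0.001, v=0.019, θ=0.005, ω=-0.044
apply F[2]=+0.003 → step 3: x=0.001, v=0.019, θ=0.004, ω=-0.041
apply F[3]=-0.037 → step 4: x=0.001, v=0.018, θ=0.003, ω=-0.036
apply F[4]=-0.046 → step 5: x=0.002, v=0.016, θ=0.002, ω=-0.031
apply F[5]=-0.046 → step 6: x=0.002, v=0.015, θ=0.002, ω=-0.027
apply F[6]=-0.043 → step 7: x=0.002, v=0.014, θ=0.001, ω=-0.023
apply F[7]=-0.041 → step 8: x=0.002, v=0.013, θ=0.001, ω=-0.020
apply F[8]=-0.039 → step 9: x=0.003, v=0.012, θ=0.001, ω=-0.017
apply F[9]=-0.037 → step 10: x=0.003, v=0.011, θ=0.000, ω=-0.014
apply F[10]=-0.034 → step 11: x=0.003, v=0.010, θ=0.000, ω=-0.012
apply F[11]=-0.033 → step 12: x=0.003, v=0.009, θ=-0.000, ω=-0.010
apply F[12]=-0.031 → step 13: x=0.004, v=0.009, θ=-0.000, ω=-0.008
apply F[13]=-0.030 → step 14: x=0.004, v=0.008, θ=-0.001, ω=-0.007
apply F[14]=-0.028 → step 15: x=0.004, v=0.007, θ=-0.001, ω=-0.006
apply F[15]=-0.026 → step 16: x=0.004, v=0.007, θ=-0.001, ω=-0.005
apply F[16]=-0.026 → step 17: x=0.004, v=0.006, θ=-0.001, ω=-0.004
apply F[17]=-0.024 → step 18: x=0.004, v=0.006, θ=-0.001, ω=-0.003
apply F[18]=-0.023 → step 19: x=0.004, v=0.005, θ=-0.001, ω=-0.002
apply F[19]=-0.023 → step 20: x=0.004, v=0.005, θ=-0.001, ω=-0.002
apply F[20]=-0.021 → step 21: x=0.005, v=0.005, θ=-0.001, ω=-0.001
apply F[21]=-0.020 → step 22: x=0.005, v=0.004, θ=-0.001, ω=-0.001
apply F[22]=-0.019 → step 23: x=0.005, v=0.004, θ=-0.001, ω=-0.000
apply F[23]=-0.019 → step 24: x=0.005, v=0.004, θ=-0.001, ω=-0.000
apply F[24]=-0.018 → step 25: x=0.005, v=0.003, θ=-0.001, ω=0.000
apply F[25]=-0.017 → step 26: x=0.005, v=0.003, θ=-0.001, ω=0.000
apply F[26]=-0.017 → step 27: x=0.005, v=0.003, θ=-0.001, ω=0.001
apply F[27]=-0.016 → step 28: x=0.005, v=0.002, θ=-0.001, ω=0.001
Max |angle| over trajectory = 0.006 rad; bound = 0.095 → within bound.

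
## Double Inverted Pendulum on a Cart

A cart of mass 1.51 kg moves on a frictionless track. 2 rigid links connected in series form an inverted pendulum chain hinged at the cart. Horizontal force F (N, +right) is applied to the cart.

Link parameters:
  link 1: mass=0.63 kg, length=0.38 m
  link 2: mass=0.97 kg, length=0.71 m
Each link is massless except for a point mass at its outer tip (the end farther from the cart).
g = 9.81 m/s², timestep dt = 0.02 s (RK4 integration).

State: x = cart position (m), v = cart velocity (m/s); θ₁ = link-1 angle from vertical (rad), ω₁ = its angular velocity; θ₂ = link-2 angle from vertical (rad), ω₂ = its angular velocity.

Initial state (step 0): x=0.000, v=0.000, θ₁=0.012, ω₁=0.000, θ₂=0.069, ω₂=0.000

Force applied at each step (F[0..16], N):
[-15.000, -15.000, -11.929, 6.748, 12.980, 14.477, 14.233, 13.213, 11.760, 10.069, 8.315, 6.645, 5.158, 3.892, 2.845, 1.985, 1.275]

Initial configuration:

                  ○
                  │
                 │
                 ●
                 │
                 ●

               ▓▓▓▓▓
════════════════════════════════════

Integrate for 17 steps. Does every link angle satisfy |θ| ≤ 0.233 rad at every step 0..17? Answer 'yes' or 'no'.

apply F[0]=-15.000 → step 1: x=-0.002, v=-0.201, θ₁=0.017, ω₁=0.494, θ₂=0.069, ω₂=0.038
apply F[1]=-15.000 → step 2: x=-0.008, v=-0.405, θ₁=0.032, ω₁=1.006, θ₂=0.070, ω₂=0.069
apply F[2]=-11.929 → step 3: x=-0.018, v=-0.571, θ₁=0.056, ω₁=1.445, θ₂=0.072, ω₂=0.087
apply F[3]=+6.748 → step 4: x=-0.028, v=-0.495, θ₁=0.084, ω₁=1.281, θ₂=0.074, ω₂=0.089
apply F[4]=+12.980 → step 5: x=-0.037, v=-0.344, θ₁=0.106, ω₁=0.949, θ₂=0.075, ω₂=0.074
apply F[5]=+14.477 → step 6: x=-0.042, v=-0.177, θ₁=0.121, ω₁=0.605, θ₂=0.077, ω₂=0.045
apply F[6]=+14.233 → step 7: x=-0.044, v=-0.017, θ₁=0.130, ω₁=0.294, θ₂=0.077, ω₂=0.008
apply F[7]=+13.213 → step 8: x=-0.043, v=0.128, θ₁=0.133, ω₁=0.030, θ₂=0.077, ω₂=-0.034
apply F[8]=+11.760 → step 9: x=-0.039, v=0.255, θ₁=0.132, ω₁=-0.183, θ₂=0.076, ω₂=-0.076
apply F[9]=+10.069 → step 10: x=-0.033, v=0.360, θ₁=0.127, ω₁=-0.345, θ₂=0.074, ω₂=-0.116
apply F[10]=+8.315 → step 11: x=-0.025, v=0.444, θ₁=0.119, ω₁=-0.459, θ₂=0.071, ω₂=-0.153
apply F[11]=+6.645 → step 12: x=-0.015, v=0.508, θ₁=0.109, ω₁=-0.533, θ₂=0.068, ω₂=-0.184
apply F[12]=+5.158 → step 13: x=-0.005, v=0.554, θ₁=0.098, ω₁=-0.572, θ₂=0.064, ω₂=-0.211
apply F[13]=+3.892 → step 14: x=0.007, v=0.587, θ₁=0.086, ω₁=-0.586, θ₂=0.060, ω₂=-0.232
apply F[14]=+2.845 → step 15: x=0.019, v=0.608, θ₁=0.074, ω₁=-0.582, θ₂=0.055, ω₂=-0.248
apply F[15]=+1.985 → step 16: x=0.031, v=0.620, θ₁=0.063, ω₁=-0.566, θ₂=0.050, ω₂=-0.259
apply F[16]=+1.275 → step 17: x=0.043, v=0.626, θ₁=0.052, ω₁=-0.542, θ₂=0.044, ω₂=-0.266
Max |angle| over trajectory = 0.133 rad; bound = 0.233 → within bound.

Answer: yes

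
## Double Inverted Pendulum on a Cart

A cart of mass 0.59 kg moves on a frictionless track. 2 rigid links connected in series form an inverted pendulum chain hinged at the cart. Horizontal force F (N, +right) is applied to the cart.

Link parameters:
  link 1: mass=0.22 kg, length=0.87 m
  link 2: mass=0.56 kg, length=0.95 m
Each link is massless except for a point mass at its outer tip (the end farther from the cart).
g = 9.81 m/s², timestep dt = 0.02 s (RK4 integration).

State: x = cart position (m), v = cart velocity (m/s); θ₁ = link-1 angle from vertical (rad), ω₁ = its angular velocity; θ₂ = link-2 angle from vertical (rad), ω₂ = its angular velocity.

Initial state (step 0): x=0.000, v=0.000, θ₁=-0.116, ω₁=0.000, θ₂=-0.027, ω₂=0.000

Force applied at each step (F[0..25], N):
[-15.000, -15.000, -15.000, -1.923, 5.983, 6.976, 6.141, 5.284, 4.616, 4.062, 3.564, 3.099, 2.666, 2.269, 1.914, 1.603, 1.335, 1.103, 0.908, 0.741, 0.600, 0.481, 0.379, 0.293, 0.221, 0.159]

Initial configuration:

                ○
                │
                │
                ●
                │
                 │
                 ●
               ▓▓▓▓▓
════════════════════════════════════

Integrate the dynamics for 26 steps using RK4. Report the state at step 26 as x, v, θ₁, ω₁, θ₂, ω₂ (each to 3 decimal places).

apply F[0]=-15.000 → step 1: x=-0.005, v=-0.472, θ₁=-0.112, ω₁=0.451, θ₂=-0.026, ω₂=0.079
apply F[1]=-15.000 → step 2: x=-0.019, v=-0.948, θ₁=-0.098, ω₁=0.917, θ₂=-0.024, ω₂=0.149
apply F[2]=-15.000 → step 3: x=-0.043, v=-1.432, θ₁=-0.075, ω₁=1.412, θ₂=-0.020, ω₂=0.200
apply F[3]=-1.923 → step 4: x=-0.072, v=-1.484, θ₁=-0.046, ω₁=1.438, θ₂=-0.016, ω₂=0.226
apply F[4]=+5.983 → step 5: x=-0.099, v=-1.275, θ₁=-0.020, ω₁=1.181, θ₂=-0.011, ω₂=0.237
apply F[5]=+6.976 → step 6: x=-0.123, v=-1.036, θ₁=0.001, ω₁=0.905, θ₂=-0.007, ω₂=0.237
apply F[6]=+6.141 → step 7: x=-0.141, v=-0.830, θ₁=0.017, ω₁=0.677, θ₂=-0.002, ω₂=0.228
apply F[7]=+5.284 → step 8: x=-0.156, v=-0.657, θ₁=0.028, ω₁=0.496, θ₂=0.002, ω₂=0.212
apply F[8]=+4.616 → step 9: x=-0.168, v=-0.509, θ₁=0.037, ω₁=0.350, θ₂=0.006, ω₂=0.191
apply F[9]=+4.062 → step 10: x=-0.177, v=-0.382, θ₁=0.043, ω₁=0.231, θ₂=0.010, ω₂=0.167
apply F[10]=+3.564 → step 11: x=-0.183, v=-0.273, θ₁=0.046, ω₁=0.135, θ₂=0.013, ω₂=0.143
apply F[11]=+3.099 → step 12: x=-0.188, v=-0.180, θ₁=0.048, ω₁=0.059, θ₂=0.016, ω₂=0.118
apply F[12]=+2.666 → step 13: x=-0.190, v=-0.102, θ₁=0.049, ω₁=-0.001, θ₂=0.018, ω₂=0.095
apply F[13]=+2.269 → step 14: x=-0.192, v=-0.038, θ₁=0.048, ω₁=-0.047, θ₂=0.020, ω₂=0.073
apply F[14]=+1.914 → step 15: x=-0.192, v=0.014, θ₁=0.047, ω₁=-0.080, θ₂=0.021, ω₂=0.052
apply F[15]=+1.603 → step 16: x=-0.191, v=0.056, θ₁=0.045, ω₁=-0.104, θ₂=0.022, ω₂=0.034
apply F[16]=+1.335 → step 17: x=-0.190, v=0.090, θ₁=0.043, ω₁=-0.120, θ₂=0.022, ω₂=0.018
apply F[17]=+1.103 → step 18: x=-0.188, v=0.117, θ₁=0.040, ω₁=-0.130, θ₂=0.022, ω₂=0.004
apply F[18]=+0.908 → step 19: x=-0.185, v=0.137, θ₁=0.038, ω₁=-0.135, θ₂=0.022, ω₂=-0.009
apply F[19]=+0.741 → step 20: x=-0.182, v=0.153, θ₁=0.035, ω₁=-0.137, θ₂=0.022, ω₂=-0.019
apply F[20]=+0.600 → step 21: x=-0.179, v=0.165, θ₁=0.032, ω₁=-0.136, θ₂=0.022, ω₂=-0.028
apply F[21]=+0.481 → step 22: x=-0.176, v=0.173, θ₁=0.030, ω₁=-0.133, θ₂=0.021, ω₂=-0.035
apply F[22]=+0.379 → step 23: x=-0.172, v=0.179, θ₁=0.027, ω₁=-0.128, θ₂=0.020, ω₂=-0.041
apply F[23]=+0.293 → step 24: x=-0.169, v=0.182, θ₁=0.025, ω₁=-0.123, θ₂=0.019, ω₂=-0.045
apply F[24]=+0.221 → step 25: x=-0.165, v=0.183, θ₁=0.022, ω₁=-0.116, θ₂=0.018, ω₂=-0.048
apply F[25]=+0.159 → step 26: x=-0.161, v=0.183, θ₁=0.020, ω₁=-0.110, θ₂=0.017, ω₂=-0.051

Answer: x=-0.161, v=0.183, θ₁=0.020, ω₁=-0.110, θ₂=0.017, ω₂=-0.051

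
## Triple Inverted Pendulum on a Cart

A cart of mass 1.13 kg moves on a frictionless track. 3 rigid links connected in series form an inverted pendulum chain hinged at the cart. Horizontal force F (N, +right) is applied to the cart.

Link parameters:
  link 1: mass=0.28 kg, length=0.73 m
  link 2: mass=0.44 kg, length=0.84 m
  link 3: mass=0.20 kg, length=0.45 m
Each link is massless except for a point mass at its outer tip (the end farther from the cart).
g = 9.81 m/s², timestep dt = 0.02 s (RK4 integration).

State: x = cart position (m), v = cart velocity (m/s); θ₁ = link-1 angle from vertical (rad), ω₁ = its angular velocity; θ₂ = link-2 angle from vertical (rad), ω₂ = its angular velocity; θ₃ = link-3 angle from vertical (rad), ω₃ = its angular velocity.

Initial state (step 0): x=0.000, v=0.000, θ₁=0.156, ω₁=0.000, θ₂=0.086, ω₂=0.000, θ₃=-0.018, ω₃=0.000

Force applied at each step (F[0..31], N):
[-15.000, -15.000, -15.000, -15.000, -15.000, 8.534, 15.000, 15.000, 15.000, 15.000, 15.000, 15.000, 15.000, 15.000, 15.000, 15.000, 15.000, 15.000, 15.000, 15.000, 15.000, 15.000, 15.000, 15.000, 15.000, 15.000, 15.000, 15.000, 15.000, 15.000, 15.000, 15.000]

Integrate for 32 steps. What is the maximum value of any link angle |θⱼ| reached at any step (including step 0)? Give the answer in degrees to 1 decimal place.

apply F[0]=-15.000 → step 1: x=-0.003, v=-0.284, θ₁=0.161, ω₁=0.459, θ₂=0.086, ω₂=-0.033, θ₃=-0.018, ω₃=-0.049
apply F[1]=-15.000 → step 2: x=-0.011, v=-0.568, θ₁=0.174, ω₁=0.922, θ₂=0.085, ω₂=-0.069, θ₃=-0.020, ω₃=-0.095
apply F[2]=-15.000 → step 3: x=-0.026, v=-0.851, θ₁=0.197, ω₁=1.389, θ₂=0.083, ω₂=-0.108, θ₃=-0.022, ω₃=-0.134
apply F[3]=-15.000 → step 4: x=-0.045, v=-1.132, θ₁=0.230, ω₁=1.858, θ₂=0.080, ω₂=-0.149, θ₃=-0.025, ω₃=-0.164
apply F[4]=-15.000 → step 5: x=-0.071, v=-1.408, θ₁=0.272, ω₁=2.319, θ₂=0.077, ω₂=-0.181, θ₃=-0.029, ω₃=-0.182
apply F[5]=+8.534 → step 6: x=-0.098, v=-1.288, θ₁=0.318, ω₁=2.325, θ₂=0.072, ω₂=-0.284, θ₃=-0.033, ω₃=-0.225
apply F[6]=+15.000 → step 7: x=-0.121, v=-1.065, θ₁=0.364, ω₁=2.252, θ₂=0.065, ω₂=-0.439, θ₃=-0.038, ω₃=-0.275
apply F[7]=+15.000 → step 8: x=-0.140, v=-0.846, θ₁=0.408, ω₁=2.218, θ₂=0.055, ω₂=-0.622, θ₃=-0.044, ω₃=-0.321
apply F[8]=+15.000 → step 9: x=-0.155, v=-0.629, θ₁=0.453, ω₁=2.214, θ₂=0.040, ω₂=-0.826, θ₃=-0.051, ω₃=-0.362
apply F[9]=+15.000 → step 10: x=-0.166, v=-0.414, θ₁=0.497, ω₁=2.231, θ₂=0.021, ω₂=-1.047, θ₃=-0.058, ω₃=-0.394
apply F[10]=+15.000 → step 11: x=-0.172, v=-0.198, θ₁=0.542, ω₁=2.261, θ₂=-0.002, ω₂=-1.277, θ₃=-0.066, ω₃=-0.417
apply F[11]=+15.000 → step 12: x=-0.173, v=0.019, θ₁=0.588, ω₁=2.295, θ₂=-0.030, ω₂=-1.512, θ₃=-0.075, ω₃=-0.432
apply F[12]=+15.000 → step 13: x=-0.171, v=0.238, θ₁=0.634, ω₁=2.326, θ₂=-0.062, ω₂=-1.747, θ₃=-0.084, ω₃=-0.439
apply F[13]=+15.000 → step 14: x=-0.164, v=0.460, θ₁=0.681, ω₁=2.351, θ₂=-0.099, ω₂=-1.980, θ₃=-0.092, ω₃=-0.441
apply F[14]=+15.000 → step 15: x=-0.152, v=0.683, θ₁=0.728, ω₁=2.364, θ₂=-0.141, ω₂=-2.209, θ₃=-0.101, ω₃=-0.438
apply F[15]=+15.000 → step 16: x=-0.137, v=0.908, θ₁=0.775, ω₁=2.363, θ₂=-0.188, ω₂=-2.435, θ₃=-0.110, ω₃=-0.435
apply F[16]=+15.000 → step 17: x=-0.116, v=1.135, θ₁=0.822, ω₁=2.345, θ₂=-0.239, ω₂=-2.658, θ₃=-0.119, ω₃=-0.435
apply F[17]=+15.000 → step 18: x=-0.091, v=1.361, θ₁=0.869, ω₁=2.309, θ₂=-0.294, ω₂=-2.880, θ₃=-0.127, ω₃=-0.440
apply F[18]=+15.000 → step 19: x=-0.062, v=1.587, θ₁=0.914, ω₁=2.252, θ₂=-0.354, ω₂=-3.105, θ₃=-0.136, ω₃=-0.455
apply F[19]=+15.000 → step 20: x=-0.028, v=1.812, θ₁=0.959, ω₁=2.172, θ₂=-0.418, ω₂=-3.337, θ₃=-0.146, ω₃=-0.485
apply F[20]=+15.000 → step 21: x=0.011, v=2.034, θ₁=1.001, ω₁=2.065, θ₂=-0.488, ω₂=-3.578, θ₃=-0.156, ω₃=-0.535
apply F[21]=+15.000 → step 22: x=0.054, v=2.252, θ₁=1.041, ω₁=1.927, θ₂=-0.562, ω₂=-3.834, θ₃=-0.167, ω₃=-0.613
apply F[22]=+15.000 → step 23: x=0.101, v=2.463, θ₁=1.078, ω₁=1.752, θ₂=-0.641, ω₂=-4.111, θ₃=-0.181, ω₃=-0.728
apply F[23]=+15.000 → step 24: x=0.152, v=2.667, θ₁=1.111, ω₁=1.534, θ₂=-0.726, ω₂=-4.414, θ₃=-0.197, ω₃=-0.894
apply F[24]=+15.000 → step 25: x=0.207, v=2.859, θ₁=1.139, ω₁=1.264, θ₂=-0.818, ω₂=-4.749, θ₃=-0.217, ω₃=-1.127
apply F[25]=+15.000 → step 26: x=0.266, v=3.036, θ₁=1.161, ω₁=0.934, θ₂=-0.916, ω₂=-5.121, θ₃=-0.242, ω₃=-1.453
apply F[26]=+15.000 → step 27: x=0.329, v=3.193, θ₁=1.176, ω₁=0.539, θ₂=-1.023, ω₂=-5.534, θ₃=-0.276, ω₃=-1.901
apply F[27]=+15.000 → step 28: x=0.394, v=3.325, θ₁=1.182, ω₁=0.074, θ₂=-1.138, ω₂=-5.986, θ₃=-0.319, ω₃=-2.511
apply F[28]=+15.000 → step 29: x=0.461, v=3.424, θ₁=1.178, ω₁=-0.453, θ₂=-1.263, ω₂=-6.466, θ₃=-0.377, ω₃=-3.330
apply F[29]=+15.000 → step 30: x=0.531, v=3.486, θ₁=1.164, ω₁=-1.021, θ₂=-1.397, ω₂=-6.952, θ₃=-0.454, ω₃=-4.406
apply F[30]=+15.000 → step 31: x=0.601, v=3.503, θ₁=1.138, ω₁=-1.589, θ₂=-1.540, ω₂=-7.397, θ₃=-0.556, ω₃=-5.781
apply F[31]=+15.000 → step 32: x=0.670, v=3.475, θ₁=1.101, ω₁=-2.096, θ₂=-1.692, ω₂=-7.737, θ₃=-0.688, ω₃=-7.467
Max |angle| over trajectory = 1.692 rad = 96.9°.

Answer: 96.9°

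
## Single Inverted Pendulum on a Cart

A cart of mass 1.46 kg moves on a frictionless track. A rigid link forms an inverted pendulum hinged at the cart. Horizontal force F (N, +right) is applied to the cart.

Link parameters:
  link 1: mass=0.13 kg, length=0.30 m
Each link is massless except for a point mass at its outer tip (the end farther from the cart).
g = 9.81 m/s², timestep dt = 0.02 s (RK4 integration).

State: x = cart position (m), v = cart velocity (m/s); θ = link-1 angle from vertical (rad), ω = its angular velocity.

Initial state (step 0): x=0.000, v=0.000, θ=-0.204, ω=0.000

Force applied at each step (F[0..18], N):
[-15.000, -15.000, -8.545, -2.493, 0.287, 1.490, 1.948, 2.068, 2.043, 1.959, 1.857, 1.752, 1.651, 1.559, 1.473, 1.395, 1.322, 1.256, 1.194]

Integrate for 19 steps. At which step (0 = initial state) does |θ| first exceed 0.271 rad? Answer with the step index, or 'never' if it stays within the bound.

apply F[0]=-15.000 → step 1: x=-0.002, v=-0.201, θ=-0.199, ω=0.526
apply F[1]=-15.000 → step 2: x=-0.008, v=-0.403, θ=-0.183, ω=1.061
apply F[2]=-8.545 → step 3: x=-0.017, v=-0.517, θ=-0.159, ω=1.324
apply F[3]=-2.493 → step 4: x=-0.028, v=-0.549, θ=-0.133, ω=1.333
apply F[4]=+0.287 → step 5: x=-0.039, v=-0.543, θ=-0.107, ω=1.236
apply F[5]=+1.490 → step 6: x=-0.049, v=-0.521, θ=-0.084, ω=1.101
apply F[6]=+1.948 → step 7: x=-0.060, v=-0.493, θ=-0.063, ω=0.961
apply F[7]=+2.068 → step 8: x=-0.069, v=-0.464, θ=-0.045, ω=0.828
apply F[8]=+2.043 → step 9: x=-0.078, v=-0.435, θ=-0.030, ω=0.708
apply F[9]=+1.959 → step 10: x=-0.087, v=-0.408, θ=-0.017, ω=0.603
apply F[10]=+1.857 → step 11: x=-0.094, v=-0.382, θ=-0.006, ω=0.510
apply F[11]=+1.752 → step 12: x=-0.102, v=-0.358, θ=0.004, ω=0.430
apply F[12]=+1.651 → step 13: x=-0.109, v=-0.336, θ=0.012, ω=0.360
apply F[13]=+1.559 → step 14: x=-0.115, v=-0.315, θ=0.018, ω=0.300
apply F[14]=+1.473 → step 15: x=-0.121, v=-0.295, θ=0.024, ω=0.247
apply F[15]=+1.395 → step 16: x=-0.127, v=-0.276, θ=0.028, ω=0.202
apply F[16]=+1.322 → step 17: x=-0.132, v=-0.259, θ=0.032, ω=0.163
apply F[17]=+1.256 → step 18: x=-0.137, v=-0.242, θ=0.035, ω=0.130
apply F[18]=+1.194 → step 19: x=-0.142, v=-0.226, θ=0.037, ω=0.101
max |θ| = 0.204 ≤ 0.271 over all 20 states.

Answer: never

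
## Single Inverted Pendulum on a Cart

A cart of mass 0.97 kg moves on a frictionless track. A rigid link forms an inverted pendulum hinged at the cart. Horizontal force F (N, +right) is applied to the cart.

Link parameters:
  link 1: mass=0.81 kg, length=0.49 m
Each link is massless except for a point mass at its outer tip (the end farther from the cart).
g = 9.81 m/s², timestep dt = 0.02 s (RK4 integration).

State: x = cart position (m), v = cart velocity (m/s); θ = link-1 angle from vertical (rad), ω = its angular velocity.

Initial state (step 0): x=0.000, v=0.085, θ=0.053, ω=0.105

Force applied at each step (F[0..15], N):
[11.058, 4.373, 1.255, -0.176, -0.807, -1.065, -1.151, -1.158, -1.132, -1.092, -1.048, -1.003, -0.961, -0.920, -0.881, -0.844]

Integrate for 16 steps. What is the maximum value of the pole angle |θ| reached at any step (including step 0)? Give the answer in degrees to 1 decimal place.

apply F[0]=+11.058 → step 1: x=0.004, v=0.304, θ=0.051, ω=-0.320
apply F[1]=+4.373 → step 2: x=0.011, v=0.386, θ=0.043, ω=-0.469
apply F[2]=+1.255 → step 3: x=0.019, v=0.406, θ=0.033, ω=-0.494
apply F[3]=-0.176 → step 4: x=0.027, v=0.398, θ=0.024, ω=-0.466
apply F[4]=-0.807 → step 5: x=0.034, v=0.378, θ=0.015, ω=-0.418
apply F[5]=-1.065 → step 6: x=0.042, v=0.354, θ=0.007, ω=-0.365
apply F[6]=-1.151 → step 7: x=0.049, v=0.330, θ=0.000, ω=-0.314
apply F[7]=-1.158 → step 8: x=0.055, v=0.306, θ=-0.005, ω=-0.267
apply F[8]=-1.132 → step 9: x=0.061, v=0.284, θ=-0.010, ω=-0.225
apply F[9]=-1.092 → step 10: x=0.066, v=0.264, θ=-0.014, ω=-0.188
apply F[10]=-1.048 → step 11: x=0.071, v=0.245, θ=-0.018, ω=-0.156
apply F[11]=-1.003 → step 12: x=0.076, v=0.227, θ=-0.021, ω=-0.128
apply F[12]=-0.961 → step 13: x=0.081, v=0.211, θ=-0.023, ω=-0.104
apply F[13]=-0.920 → step 14: x=0.085, v=0.196, θ=-0.025, ω=-0.083
apply F[14]=-0.881 → step 15: x=0.088, v=0.182, θ=-0.026, ω=-0.065
apply F[15]=-0.844 → step 16: x=0.092, v=0.169, θ=-0.028, ω=-0.049
Max |angle| over trajectory = 0.053 rad = 3.0°.

Answer: 3.0°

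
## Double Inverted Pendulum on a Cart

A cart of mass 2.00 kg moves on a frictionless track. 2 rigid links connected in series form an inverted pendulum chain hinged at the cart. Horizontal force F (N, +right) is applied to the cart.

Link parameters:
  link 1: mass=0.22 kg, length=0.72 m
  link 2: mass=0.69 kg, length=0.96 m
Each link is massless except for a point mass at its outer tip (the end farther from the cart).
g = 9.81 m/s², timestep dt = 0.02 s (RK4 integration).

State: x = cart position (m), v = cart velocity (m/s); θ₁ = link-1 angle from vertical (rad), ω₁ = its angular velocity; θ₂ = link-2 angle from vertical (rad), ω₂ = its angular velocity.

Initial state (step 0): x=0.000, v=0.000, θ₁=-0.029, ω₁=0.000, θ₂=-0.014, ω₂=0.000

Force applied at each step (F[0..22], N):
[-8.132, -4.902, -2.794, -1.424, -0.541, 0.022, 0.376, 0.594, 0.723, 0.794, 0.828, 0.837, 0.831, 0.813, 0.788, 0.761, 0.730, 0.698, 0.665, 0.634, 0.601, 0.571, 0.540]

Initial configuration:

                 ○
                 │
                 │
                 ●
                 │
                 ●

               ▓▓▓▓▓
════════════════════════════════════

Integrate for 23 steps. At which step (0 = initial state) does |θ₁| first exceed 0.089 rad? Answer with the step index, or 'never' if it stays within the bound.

apply F[0]=-8.132 → step 1: x=-0.001, v=-0.079, θ₁=-0.028, ω₁=0.089, θ₂=-0.014, ω₂=0.013
apply F[1]=-4.902 → step 2: x=-0.003, v=-0.125, θ₁=-0.026, ω₁=0.135, θ₂=-0.014, ω₂=0.024
apply F[2]=-2.794 → step 3: x=-0.006, v=-0.151, θ₁=-0.023, ω₁=0.154, θ₂=-0.013, ω₂=0.033
apply F[3]=-1.424 → step 4: x=-0.009, v=-0.163, θ₁=-0.020, ω₁=0.158, θ₂=-0.012, ω₂=0.041
apply F[4]=-0.541 → step 5: x=-0.012, v=-0.167, θ₁=-0.017, ω₁=0.152, θ₂=-0.011, ω₂=0.047
apply F[5]=+0.022 → step 6: x=-0.015, v=-0.166, θ₁=-0.014, ω₁=0.142, θ₂=-0.010, ω₂=0.050
apply F[6]=+0.376 → step 7: x=-0.019, v=-0.161, θ₁=-0.011, ω₁=0.130, θ₂=-0.009, ω₂=0.053
apply F[7]=+0.594 → step 8: x=-0.022, v=-0.154, θ₁=-0.009, ω₁=0.117, θ₂=-0.008, ω₂=0.053
apply F[8]=+0.723 → step 9: x=-0.025, v=-0.146, θ₁=-0.006, ω₁=0.104, θ₂=-0.007, ω₂=0.053
apply F[9]=+0.794 → step 10: x=-0.028, v=-0.138, θ₁=-0.005, ω₁=0.091, θ₂=-0.006, ω₂=0.052
apply F[10]=+0.828 → step 11: x=-0.030, v=-0.129, θ₁=-0.003, ω₁=0.080, θ₂=-0.005, ω₂=0.051
apply F[11]=+0.837 → step 12: x=-0.033, v=-0.120, θ₁=-0.001, ω₁=0.070, θ₂=-0.004, ω₂=0.049
apply F[12]=+0.831 → step 13: x=-0.035, v=-0.112, θ₁=-0.000, ω₁=0.061, θ₂=-0.003, ω₂=0.046
apply F[13]=+0.813 → step 14: x=-0.037, v=-0.104, θ₁=0.001, ω₁=0.052, θ₂=-0.002, ω₂=0.043
apply F[14]=+0.788 → step 15: x=-0.039, v=-0.096, θ₁=0.002, ω₁=0.045, θ₂=-0.001, ω₂=0.040
apply F[15]=+0.761 → step 16: x=-0.041, v=-0.089, θ₁=0.003, ω₁=0.038, θ₂=-0.001, ω₂=0.038
apply F[16]=+0.730 → step 17: x=-0.043, v=-0.082, θ₁=0.004, ω₁=0.033, θ₂=0.000, ω₂=0.035
apply F[17]=+0.698 → step 18: x=-0.044, v=-0.075, θ₁=0.004, ω₁=0.027, θ₂=0.001, ω₂=0.032
apply F[18]=+0.665 → step 19: x=-0.046, v=-0.069, θ₁=0.005, ω₁=0.023, θ₂=0.001, ω₂=0.029
apply F[19]=+0.634 → step 20: x=-0.047, v=-0.063, θ₁=0.005, ω₁=0.019, θ₂=0.002, ω₂=0.026
apply F[20]=+0.601 → step 21: x=-0.048, v=-0.058, θ₁=0.005, ω₁=0.015, θ₂=0.002, ω₂=0.023
apply F[21]=+0.571 → step 22: x=-0.049, v=-0.052, θ₁=0.006, ω₁=0.012, θ₂=0.003, ω₂=0.021
apply F[22]=+0.540 → step 23: x=-0.050, v=-0.047, θ₁=0.006, ω₁=0.010, θ₂=0.003, ω₂=0.018
max |θ₁| = 0.029 ≤ 0.089 over all 24 states.

Answer: never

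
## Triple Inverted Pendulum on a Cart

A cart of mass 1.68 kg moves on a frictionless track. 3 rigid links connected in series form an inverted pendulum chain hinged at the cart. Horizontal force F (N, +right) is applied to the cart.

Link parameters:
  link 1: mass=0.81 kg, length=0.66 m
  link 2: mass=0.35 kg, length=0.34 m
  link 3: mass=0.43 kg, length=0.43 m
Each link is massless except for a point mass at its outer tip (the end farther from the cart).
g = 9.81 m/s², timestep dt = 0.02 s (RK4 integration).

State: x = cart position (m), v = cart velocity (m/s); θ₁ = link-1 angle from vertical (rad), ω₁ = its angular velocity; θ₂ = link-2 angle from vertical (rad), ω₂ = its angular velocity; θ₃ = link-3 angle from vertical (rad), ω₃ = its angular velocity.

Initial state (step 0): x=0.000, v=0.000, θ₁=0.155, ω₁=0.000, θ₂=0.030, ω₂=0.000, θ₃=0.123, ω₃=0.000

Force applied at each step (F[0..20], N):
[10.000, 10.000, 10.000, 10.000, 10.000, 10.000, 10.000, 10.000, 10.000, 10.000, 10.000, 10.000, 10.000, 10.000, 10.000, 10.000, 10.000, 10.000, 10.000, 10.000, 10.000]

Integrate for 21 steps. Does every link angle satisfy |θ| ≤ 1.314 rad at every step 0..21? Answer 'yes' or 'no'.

Answer: yes

Derivation:
apply F[0]=+10.000 → step 1: x=0.001, v=0.089, θ₁=0.154, ω₁=-0.051, θ₂=0.028, ω₂=-0.215, θ₃=0.124, ω₃=0.098
apply F[1]=+10.000 → step 2: x=0.004, v=0.179, θ₁=0.153, ω₁=-0.103, θ₂=0.021, ω₂=-0.437, θ₃=0.127, ω₃=0.201
apply F[2]=+10.000 → step 3: x=0.008, v=0.269, θ₁=0.150, ω₁=-0.154, θ₂=0.010, ω₂=-0.673, θ₃=0.132, ω₃=0.316
apply F[3]=+10.000 → step 4: x=0.014, v=0.360, θ₁=0.147, ω₁=-0.206, θ₂=-0.006, ω₂=-0.931, θ₃=0.140, ω₃=0.448
apply F[4]=+10.000 → step 5: x=0.022, v=0.453, θ₁=0.142, ω₁=-0.259, θ₂=-0.027, ω₂=-1.215, θ₃=0.150, ω₃=0.601
apply F[5]=+10.000 → step 6: x=0.032, v=0.547, θ₁=0.136, ω₁=-0.313, θ₂=-0.055, ω₂=-1.530, θ₃=0.164, ω₃=0.777
apply F[6]=+10.000 → step 7: x=0.044, v=0.643, θ₁=0.130, ω₁=-0.371, θ₂=-0.089, ω₂=-1.875, θ₃=0.181, ω₃=0.977
apply F[7]=+10.000 → step 8: x=0.058, v=0.742, θ₁=0.122, ω₁=-0.434, θ₂=-0.130, ω₂=-2.246, θ₃=0.203, ω₃=1.195
apply F[8]=+10.000 → step 9: x=0.074, v=0.843, θ₁=0.112, ω₁=-0.505, θ₂=-0.178, ω₂=-2.631, θ₃=0.229, ω₃=1.420
apply F[9]=+10.000 → step 10: x=0.092, v=0.947, θ₁=0.101, ω₁=-0.586, θ₂=-0.235, ω₂=-3.017, θ₃=0.260, ω₃=1.638
apply F[10]=+10.000 → step 11: x=0.112, v=1.054, θ₁=0.089, ω₁=-0.682, θ₂=-0.299, ω₂=-3.387, θ₃=0.295, ω₃=1.831
apply F[11]=+10.000 → step 12: x=0.134, v=1.164, θ₁=0.074, ω₁=-0.794, θ₂=-0.370, ω₂=-3.729, θ₃=0.333, ω₃=1.988
apply F[12]=+10.000 → step 13: x=0.159, v=1.276, θ₁=0.057, ω₁=-0.923, θ₂=-0.448, ω₂=-4.039, θ₃=0.374, ω₃=2.098
apply F[13]=+10.000 → step 14: x=0.185, v=1.390, θ₁=0.037, ω₁=-1.072, θ₂=-0.532, ω₂=-4.318, θ₃=0.416, ω₃=2.157
apply F[14]=+10.000 → step 15: x=0.214, v=1.507, θ₁=0.014, ω₁=-1.240, θ₂=-0.620, ω₂=-4.569, θ₃=0.460, ω₃=2.164
apply F[15]=+10.000 → step 16: x=0.246, v=1.626, θ₁=-0.013, ω₁=-1.428, θ₂=-0.714, ω₂=-4.800, θ₃=0.503, ω₃=2.119
apply F[16]=+10.000 → step 17: x=0.279, v=1.747, θ₁=-0.044, ω₁=-1.639, θ₂=-0.812, ω₂=-5.016, θ₃=0.544, ω₃=2.023
apply F[17]=+10.000 → step 18: x=0.315, v=1.870, θ₁=-0.079, ω₁=-1.873, θ₂=-0.915, ω₂=-5.220, θ₃=0.583, ω₃=1.875
apply F[18]=+10.000 → step 19: x=0.354, v=1.994, θ₁=-0.119, ω₁=-2.132, θ₂=-1.021, ω₂=-5.414, θ₃=0.619, ω₃=1.674
apply F[19]=+10.000 → step 20: x=0.395, v=2.118, θ₁=-0.164, ω₁=-2.419, θ₂=-1.131, ω₂=-5.595, θ₃=0.650, ω₃=1.419
apply F[20]=+10.000 → step 21: x=0.439, v=2.242, θ₁=-0.216, ω₁=-2.734, θ₂=-1.245, ω₂=-5.756, θ₃=0.675, ω₃=1.114
Max |angle| over trajectory = 1.245 rad; bound = 1.314 → within bound.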